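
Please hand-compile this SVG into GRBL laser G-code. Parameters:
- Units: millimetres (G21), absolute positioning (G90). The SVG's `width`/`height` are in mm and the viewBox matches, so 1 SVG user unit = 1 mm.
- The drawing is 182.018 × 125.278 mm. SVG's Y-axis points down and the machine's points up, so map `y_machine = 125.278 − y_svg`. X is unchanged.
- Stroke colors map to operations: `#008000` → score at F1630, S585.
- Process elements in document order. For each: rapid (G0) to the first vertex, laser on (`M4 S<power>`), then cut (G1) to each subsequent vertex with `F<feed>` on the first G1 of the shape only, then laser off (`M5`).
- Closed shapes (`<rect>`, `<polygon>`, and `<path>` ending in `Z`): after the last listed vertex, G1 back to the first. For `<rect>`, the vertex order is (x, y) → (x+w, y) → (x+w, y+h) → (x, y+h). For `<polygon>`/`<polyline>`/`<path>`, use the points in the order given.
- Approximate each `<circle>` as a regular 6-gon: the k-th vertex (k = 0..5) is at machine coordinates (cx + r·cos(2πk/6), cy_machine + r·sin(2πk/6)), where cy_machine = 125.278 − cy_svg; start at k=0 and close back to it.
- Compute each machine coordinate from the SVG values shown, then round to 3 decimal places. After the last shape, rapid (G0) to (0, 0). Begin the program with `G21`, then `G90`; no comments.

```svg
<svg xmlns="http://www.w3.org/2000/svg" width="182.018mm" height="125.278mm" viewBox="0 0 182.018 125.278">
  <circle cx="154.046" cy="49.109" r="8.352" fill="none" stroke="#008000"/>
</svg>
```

G21
G90
G0 X162.398 Y76.169
M4 S585
G1 X158.222 Y83.402 F1630
G1 X149.870 Y83.402
G1 X145.694 Y76.169
G1 X149.870 Y68.936
G1 X158.222 Y68.936
G1 X162.398 Y76.169
M5
G0 X0.000 Y0.000

viewBox `0 0 182.018 125.278` with mm width/height → 1 unit = 1 mm. Flip: y_m = 125.278 − y_svg.

**Shape 1** — `<circle>` circle, stroke `#008000` → score (S585, F1630). Machine vertices: (162.398,76.169) → (158.222,83.402) → (149.870,83.402) → (145.694,76.169) → (149.870,68.936) → (158.222,68.936) → (162.398,76.169). Closed: final G1 returns to the first vertex.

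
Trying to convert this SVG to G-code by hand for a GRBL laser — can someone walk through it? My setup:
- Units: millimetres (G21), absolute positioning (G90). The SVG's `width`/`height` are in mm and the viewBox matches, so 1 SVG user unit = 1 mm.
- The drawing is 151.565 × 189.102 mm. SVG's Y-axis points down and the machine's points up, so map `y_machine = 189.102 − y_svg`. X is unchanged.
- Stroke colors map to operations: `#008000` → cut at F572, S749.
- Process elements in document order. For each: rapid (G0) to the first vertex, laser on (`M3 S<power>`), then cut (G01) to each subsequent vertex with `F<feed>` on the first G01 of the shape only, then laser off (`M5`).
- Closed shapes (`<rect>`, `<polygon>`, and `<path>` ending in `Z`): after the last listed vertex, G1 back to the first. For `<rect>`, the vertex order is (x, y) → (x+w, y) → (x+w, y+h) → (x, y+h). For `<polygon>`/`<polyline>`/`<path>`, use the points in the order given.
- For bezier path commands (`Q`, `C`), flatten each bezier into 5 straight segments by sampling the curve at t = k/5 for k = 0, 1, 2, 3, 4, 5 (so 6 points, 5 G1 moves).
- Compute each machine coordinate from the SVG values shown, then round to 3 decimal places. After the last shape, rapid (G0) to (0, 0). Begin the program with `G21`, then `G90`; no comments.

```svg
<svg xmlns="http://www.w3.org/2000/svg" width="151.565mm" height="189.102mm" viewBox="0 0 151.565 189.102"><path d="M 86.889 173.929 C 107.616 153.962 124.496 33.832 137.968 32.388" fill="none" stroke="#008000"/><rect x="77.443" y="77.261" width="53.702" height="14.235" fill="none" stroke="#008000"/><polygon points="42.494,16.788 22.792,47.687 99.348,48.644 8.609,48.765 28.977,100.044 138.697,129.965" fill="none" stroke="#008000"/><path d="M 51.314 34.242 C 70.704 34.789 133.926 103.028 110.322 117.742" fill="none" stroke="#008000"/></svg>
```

1 u = 1 mm; y_m = 189.102 − y.

[1] `<path>` cubic bezier, #008000→cut S749 F572: (86.889,15.173) → (98.867,37.422) → (109.943,73.205) → (120.138,112.018) → (129.472,143.356) → (137.968,156.714)

[2] `<rect>` rectangle, #008000→cut S749 F572: (77.443,111.841) → (131.145,111.841) → (131.145,97.606) → (77.443,97.606) → (77.443,111.841) (closed)

[3] `<polygon>` closed polygon, #008000→cut S749 F572: (42.494,172.314) → (22.792,141.415) → (99.348,140.458) → (8.609,140.337) → (28.977,89.058) → (138.697,59.137) → (42.494,172.314) (closed)

[4] `<path>` cubic bezier, #008000→cut S749 F572: (51.314,154.860) → (67.163,147.378) → (87.259,129.469) → (105.332,106.951) → (115.111,85.642) → (110.322,71.360)

G21
G90
G0 X86.889 Y15.173
M3 S749
G01 X98.867 Y37.422 F572
G01 X109.943 Y73.205
G01 X120.138 Y112.018
G01 X129.472 Y143.356
G01 X137.968 Y156.714
M5
G0 X77.443 Y111.841
M3 S749
G01 X131.145 Y111.841 F572
G01 X131.145 Y97.606
G01 X77.443 Y97.606
G01 X77.443 Y111.841
M5
G0 X42.494 Y172.314
M3 S749
G01 X22.792 Y141.415 F572
G01 X99.348 Y140.458
G01 X8.609 Y140.337
G01 X28.977 Y89.058
G01 X138.697 Y59.137
G01 X42.494 Y172.314
M5
G0 X51.314 Y154.860
M3 S749
G01 X67.163 Y147.378 F572
G01 X87.259 Y129.469
G01 X105.332 Y106.951
G01 X115.111 Y85.642
G01 X110.322 Y71.360
M5
G0 X0.000 Y0.000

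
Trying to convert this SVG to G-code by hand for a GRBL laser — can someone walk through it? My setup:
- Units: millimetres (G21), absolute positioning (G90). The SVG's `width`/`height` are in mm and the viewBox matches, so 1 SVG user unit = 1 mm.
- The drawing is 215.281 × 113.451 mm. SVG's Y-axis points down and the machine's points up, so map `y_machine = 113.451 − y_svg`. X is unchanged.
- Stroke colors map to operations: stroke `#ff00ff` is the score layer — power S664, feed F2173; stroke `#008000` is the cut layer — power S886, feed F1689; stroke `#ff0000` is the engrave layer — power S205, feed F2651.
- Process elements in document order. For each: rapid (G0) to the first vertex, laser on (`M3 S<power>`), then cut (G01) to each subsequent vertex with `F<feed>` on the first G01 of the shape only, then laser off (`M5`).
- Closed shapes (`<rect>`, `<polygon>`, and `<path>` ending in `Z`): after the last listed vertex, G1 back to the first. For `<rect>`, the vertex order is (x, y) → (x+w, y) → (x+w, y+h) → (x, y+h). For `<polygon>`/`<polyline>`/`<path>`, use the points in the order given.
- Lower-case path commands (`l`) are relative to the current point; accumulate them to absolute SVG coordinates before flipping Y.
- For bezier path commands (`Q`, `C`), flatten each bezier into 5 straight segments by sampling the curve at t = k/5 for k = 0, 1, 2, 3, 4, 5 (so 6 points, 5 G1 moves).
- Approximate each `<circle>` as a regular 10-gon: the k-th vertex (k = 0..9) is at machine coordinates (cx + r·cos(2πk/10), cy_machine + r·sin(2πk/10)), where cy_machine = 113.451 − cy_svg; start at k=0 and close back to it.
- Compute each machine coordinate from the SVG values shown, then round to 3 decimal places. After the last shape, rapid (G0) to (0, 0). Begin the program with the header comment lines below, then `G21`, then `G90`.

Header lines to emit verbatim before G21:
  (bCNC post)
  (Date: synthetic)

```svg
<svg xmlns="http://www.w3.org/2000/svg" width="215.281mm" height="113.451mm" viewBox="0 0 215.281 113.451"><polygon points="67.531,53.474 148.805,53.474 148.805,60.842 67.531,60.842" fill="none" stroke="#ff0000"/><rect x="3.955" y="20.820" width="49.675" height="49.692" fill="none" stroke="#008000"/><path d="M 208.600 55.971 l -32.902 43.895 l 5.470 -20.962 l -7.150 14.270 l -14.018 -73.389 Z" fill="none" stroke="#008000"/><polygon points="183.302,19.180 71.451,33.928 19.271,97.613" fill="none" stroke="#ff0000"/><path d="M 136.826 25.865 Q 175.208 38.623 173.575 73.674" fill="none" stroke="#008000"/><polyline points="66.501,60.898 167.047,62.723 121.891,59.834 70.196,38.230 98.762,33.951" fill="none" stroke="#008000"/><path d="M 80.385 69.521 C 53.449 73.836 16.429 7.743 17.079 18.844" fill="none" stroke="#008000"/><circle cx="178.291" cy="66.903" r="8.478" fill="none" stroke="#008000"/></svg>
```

(bCNC post)
(Date: synthetic)
G21
G90
G0 X67.531 Y59.977
M3 S205
G01 X148.805 Y59.977 F2651
G01 X148.805 Y52.609
G01 X67.531 Y52.609
G01 X67.531 Y59.977
M5
G0 X3.955 Y92.631
M3 S886
G01 X53.630 Y92.631 F1689
G01 X53.630 Y42.939
G01 X3.955 Y42.939
G01 X3.955 Y92.631
M5
G0 X208.600 Y57.480
M3 S886
G01 X175.698 Y13.585 F1689
G01 X181.168 Y34.547
G01 X174.018 Y20.277
G01 X160.000 Y93.666
G01 X208.600 Y57.480
M5
G0 X183.302 Y94.271
M3 S205
G01 X71.451 Y79.523 F2651
G01 X19.271 Y15.838
G01 X183.302 Y94.271
M5
G0 X136.826 Y87.586
M3 S886
G01 X150.578 Y81.591 F1689
G01 X161.129 Y73.813
G01 X168.479 Y64.251
G01 X172.628 Y52.906
G01 X173.575 Y39.777
M5
G0 X66.501 Y52.553
M3 S886
G01 X167.047 Y50.728 F1689
G01 X121.891 Y53.617
G01 X70.196 Y75.221
G01 X98.762 Y79.500
M5
G0 X80.385 Y43.930
M3 S886
G01 X63.395 Y48.609 F1689
G01 X46.278 Y63.101
G01 X31.324 Y80.322
G01 X20.827 Y93.185
G01 X17.079 Y94.607
M5
G0 X186.769 Y46.548
M3 S886
G01 X185.150 Y51.531 F1689
G01 X180.911 Y54.611
G01 X175.671 Y54.611
G01 X171.432 Y51.531
G01 X169.813 Y46.548
G01 X171.432 Y41.565
G01 X175.671 Y38.485
G01 X180.911 Y38.485
G01 X185.150 Y41.565
G01 X186.769 Y46.548
M5
G0 X0.000 Y0.000

1 u = 1 mm; y_m = 113.451 − y.

[1] `<polygon>` rectangle, #ff0000→engrave S205 F2651: (67.531,59.977) → (148.805,59.977) → (148.805,52.609) → (67.531,52.609) → (67.531,59.977) (closed)

[2] `<rect>` rectangle, #008000→cut S886 F1689: (3.955,92.631) → (53.630,92.631) → (53.630,42.939) → (3.955,42.939) → (3.955,92.631) (closed)

[3] `<path>` closed polygon, #008000→cut S886 F1689: (208.600,57.480) → (175.698,13.585) → (181.168,34.547) → (174.018,20.277) → (160.000,93.666) → (208.600,57.480) (closed)

[4] `<polygon>` closed polygon, #ff0000→engrave S205 F2651: (183.302,94.271) → (71.451,79.523) → (19.271,15.838) → (183.302,94.271) (closed)

[5] `<path>` quadratic bezier, #008000→cut S886 F1689: (136.826,87.586) → (150.578,81.591) → (161.129,73.813) → (168.479,64.251) → (172.628,52.906) → (173.575,39.777)

[6] `<polyline>` open polyline, #008000→cut S886 F1689: (66.501,52.553) → (167.047,50.728) → (121.891,53.617) → (70.196,75.221) → (98.762,79.500)

[7] `<path>` cubic bezier, #008000→cut S886 F1689: (80.385,43.930) → (63.395,48.609) → (46.278,63.101) → (31.324,80.322) → (20.827,93.185) → (17.079,94.607)

[8] `<circle>` circle, #008000→cut S886 F1689: (186.769,46.548) → (185.150,51.531) → (180.911,54.611) → (175.671,54.611) → (171.432,51.531) → (169.813,46.548) → (171.432,41.565) → (175.671,38.485) → (180.911,38.485) → (185.150,41.565) → (186.769,46.548) (closed)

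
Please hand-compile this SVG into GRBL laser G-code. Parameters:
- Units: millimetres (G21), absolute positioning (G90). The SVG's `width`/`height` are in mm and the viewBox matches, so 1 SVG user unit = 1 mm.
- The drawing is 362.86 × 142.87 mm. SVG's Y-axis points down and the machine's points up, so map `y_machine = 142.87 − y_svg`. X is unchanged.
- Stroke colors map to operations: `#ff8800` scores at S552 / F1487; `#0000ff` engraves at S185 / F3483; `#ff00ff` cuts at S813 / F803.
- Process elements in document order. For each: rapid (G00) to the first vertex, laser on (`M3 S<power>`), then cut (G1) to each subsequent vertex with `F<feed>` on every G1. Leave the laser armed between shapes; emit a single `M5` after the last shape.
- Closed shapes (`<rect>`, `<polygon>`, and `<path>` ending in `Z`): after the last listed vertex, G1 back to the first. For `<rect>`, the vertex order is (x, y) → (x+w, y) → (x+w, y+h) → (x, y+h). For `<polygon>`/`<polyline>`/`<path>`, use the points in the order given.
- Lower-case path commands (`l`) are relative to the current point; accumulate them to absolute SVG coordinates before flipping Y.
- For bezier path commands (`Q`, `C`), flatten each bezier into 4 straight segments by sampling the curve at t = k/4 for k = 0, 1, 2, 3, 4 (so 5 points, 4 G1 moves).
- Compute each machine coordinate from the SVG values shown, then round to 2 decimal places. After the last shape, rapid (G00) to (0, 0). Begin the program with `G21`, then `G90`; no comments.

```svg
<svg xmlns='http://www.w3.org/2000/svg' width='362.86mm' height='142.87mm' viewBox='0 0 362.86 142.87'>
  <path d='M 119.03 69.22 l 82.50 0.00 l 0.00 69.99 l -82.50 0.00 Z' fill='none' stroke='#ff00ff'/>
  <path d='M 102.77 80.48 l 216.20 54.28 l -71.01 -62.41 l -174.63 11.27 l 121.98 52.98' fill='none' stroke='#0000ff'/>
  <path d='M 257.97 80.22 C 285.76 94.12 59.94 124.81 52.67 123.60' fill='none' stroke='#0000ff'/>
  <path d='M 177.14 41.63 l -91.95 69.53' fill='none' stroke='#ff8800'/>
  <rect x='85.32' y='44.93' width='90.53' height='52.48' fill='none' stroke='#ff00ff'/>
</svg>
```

1 u = 1 mm; y_m = 142.87 − y.

[1] `<path>` rectangle, #ff00ff→cut S813 F803: (119.03,73.65) → (201.53,73.65) → (201.53,3.66) → (119.03,3.66) → (119.03,73.65) (closed)

[2] `<path>` open polyline, #0000ff→engrave S185 F3483: (102.77,62.39) → (318.97,8.11) → (247.96,70.52) → (73.33,59.25) → (195.31,6.27)

[3] `<path>` cubic bezier, #0000ff→engrave S185 F3483: (257.97,62.65) → (238.64,49.84) → (168.47,35.29) → (91.72,23.58) → (52.67,19.27)

[4] `<path>` line segment, #ff8800→score S552 F1487: (177.14,101.24) → (85.19,31.71)

[5] `<rect>` rectangle, #ff00ff→cut S813 F803: (85.32,97.94) → (175.85,97.94) → (175.85,45.46) → (85.32,45.46) → (85.32,97.94) (closed)

G21
G90
G00 X119.03 Y73.65
M3 S813
G1 X201.53 Y73.65 F803
G1 X201.53 Y3.66 F803
G1 X119.03 Y3.66 F803
G1 X119.03 Y73.65 F803
G00 X102.77 Y62.39
M3 S185
G1 X318.97 Y8.11 F3483
G1 X247.96 Y70.52 F3483
G1 X73.33 Y59.25 F3483
G1 X195.31 Y6.27 F3483
G00 X257.97 Y62.65
M3 S185
G1 X238.64 Y49.84 F3483
G1 X168.47 Y35.29 F3483
G1 X91.72 Y23.58 F3483
G1 X52.67 Y19.27 F3483
G00 X177.14 Y101.24
M3 S552
G1 X85.19 Y31.71 F1487
G00 X85.32 Y97.94
M3 S813
G1 X175.85 Y97.94 F803
G1 X175.85 Y45.46 F803
G1 X85.32 Y45.46 F803
G1 X85.32 Y97.94 F803
M5
G00 X0.00 Y0.00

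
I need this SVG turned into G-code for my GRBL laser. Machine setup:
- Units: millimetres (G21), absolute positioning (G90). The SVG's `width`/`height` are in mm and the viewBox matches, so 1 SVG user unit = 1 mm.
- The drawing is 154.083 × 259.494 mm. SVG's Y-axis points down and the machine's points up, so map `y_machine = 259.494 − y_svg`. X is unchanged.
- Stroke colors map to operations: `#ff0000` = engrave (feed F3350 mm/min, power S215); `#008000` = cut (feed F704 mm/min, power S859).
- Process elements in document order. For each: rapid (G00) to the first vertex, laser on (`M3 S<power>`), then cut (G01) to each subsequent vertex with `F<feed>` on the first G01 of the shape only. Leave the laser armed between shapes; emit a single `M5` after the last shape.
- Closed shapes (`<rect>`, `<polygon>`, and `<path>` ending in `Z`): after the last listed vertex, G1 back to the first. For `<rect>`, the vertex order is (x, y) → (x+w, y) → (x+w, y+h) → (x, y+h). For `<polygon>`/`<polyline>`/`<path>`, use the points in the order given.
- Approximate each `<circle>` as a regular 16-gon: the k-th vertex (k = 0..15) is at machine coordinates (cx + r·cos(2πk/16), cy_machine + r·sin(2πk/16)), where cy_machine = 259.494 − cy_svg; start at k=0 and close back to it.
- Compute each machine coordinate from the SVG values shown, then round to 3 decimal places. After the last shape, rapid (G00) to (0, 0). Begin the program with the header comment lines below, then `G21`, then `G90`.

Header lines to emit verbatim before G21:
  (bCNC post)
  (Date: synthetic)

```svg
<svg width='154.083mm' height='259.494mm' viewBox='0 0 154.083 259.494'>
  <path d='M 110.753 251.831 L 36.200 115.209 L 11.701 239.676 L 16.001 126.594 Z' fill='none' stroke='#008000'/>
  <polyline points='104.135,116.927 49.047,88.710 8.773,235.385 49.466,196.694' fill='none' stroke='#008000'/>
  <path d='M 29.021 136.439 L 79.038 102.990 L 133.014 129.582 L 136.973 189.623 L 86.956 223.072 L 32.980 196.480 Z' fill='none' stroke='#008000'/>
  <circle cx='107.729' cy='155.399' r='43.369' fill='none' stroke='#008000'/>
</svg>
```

(bCNC post)
(Date: synthetic)
G21
G90
G00 X110.753 Y7.663
M3 S859
G01 X36.200 Y144.285 F704
G01 X11.701 Y19.818
G01 X16.001 Y132.900
G01 X110.753 Y7.663
G00 X104.135 Y142.567
M3 S859
G01 X49.047 Y170.784 F704
G01 X8.773 Y24.109
G01 X49.466 Y62.800
G00 X29.021 Y123.055
M3 S859
G01 X79.038 Y156.504 F704
G01 X133.014 Y129.912
G01 X136.973 Y69.871
G01 X86.956 Y36.422
G01 X32.980 Y63.014
G01 X29.021 Y123.055
G00 X151.098 Y104.095
M3 S859
G01 X147.797 Y120.692 F704
G01 X138.396 Y134.762
G01 X124.326 Y144.163
G01 X107.729 Y147.464
G01 X91.132 Y144.163
G01 X77.062 Y134.762
G01 X67.661 Y120.692
G01 X64.360 Y104.095
G01 X67.661 Y87.498
G01 X77.062 Y73.428
G01 X91.132 Y64.027
G01 X107.729 Y60.726
G01 X124.326 Y64.027
G01 X138.396 Y73.428
G01 X147.797 Y87.498
G01 X151.098 Y104.095
M5
G00 X0.000 Y0.000

1 u = 1 mm; y_m = 259.494 − y.

[1] `<path>` closed polygon, #008000→cut S859 F704: (110.753,7.663) → (36.200,144.285) → (11.701,19.818) → (16.001,132.900) → (110.753,7.663) (closed)

[2] `<polyline>` open polyline, #008000→cut S859 F704: (104.135,142.567) → (49.047,170.784) → (8.773,24.109) → (49.466,62.800)

[3] `<path>` regular polygon, #008000→cut S859 F704: (29.021,123.055) → (79.038,156.504) → (133.014,129.912) → (136.973,69.871) → (86.956,36.422) → (32.980,63.014) → (29.021,123.055) (closed)

[4] `<circle>` circle, #008000→cut S859 F704: (151.098,104.095) → (147.797,120.692) → (138.396,134.762) → (124.326,144.163) → (107.729,147.464) → (91.132,144.163) → (77.062,134.762) → (67.661,120.692) → (64.360,104.095) → (67.661,87.498) → (77.062,73.428) → (91.132,64.027) → (107.729,60.726) → (124.326,64.027) → (138.396,73.428) → (147.797,87.498) → (151.098,104.095) (closed)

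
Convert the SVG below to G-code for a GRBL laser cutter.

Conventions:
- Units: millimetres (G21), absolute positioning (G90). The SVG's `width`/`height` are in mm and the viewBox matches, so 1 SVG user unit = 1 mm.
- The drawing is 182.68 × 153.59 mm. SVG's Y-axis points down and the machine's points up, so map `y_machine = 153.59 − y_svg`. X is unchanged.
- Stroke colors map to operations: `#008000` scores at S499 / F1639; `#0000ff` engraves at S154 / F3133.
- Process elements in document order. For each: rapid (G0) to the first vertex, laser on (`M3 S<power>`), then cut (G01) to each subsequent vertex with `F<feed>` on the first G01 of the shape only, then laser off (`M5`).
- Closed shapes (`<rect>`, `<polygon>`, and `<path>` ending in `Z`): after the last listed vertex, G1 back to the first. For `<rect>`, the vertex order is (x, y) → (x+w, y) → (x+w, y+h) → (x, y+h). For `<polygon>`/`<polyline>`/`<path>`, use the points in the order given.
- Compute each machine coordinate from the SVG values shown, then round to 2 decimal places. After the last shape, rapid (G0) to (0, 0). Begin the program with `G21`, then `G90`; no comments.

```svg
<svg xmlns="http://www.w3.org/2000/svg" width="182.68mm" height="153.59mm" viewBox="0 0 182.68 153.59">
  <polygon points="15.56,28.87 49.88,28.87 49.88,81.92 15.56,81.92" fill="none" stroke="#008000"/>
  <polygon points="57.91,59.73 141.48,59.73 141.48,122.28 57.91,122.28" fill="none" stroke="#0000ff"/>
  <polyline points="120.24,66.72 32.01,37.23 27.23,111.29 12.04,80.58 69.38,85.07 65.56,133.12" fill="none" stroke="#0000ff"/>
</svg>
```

G21
G90
G0 X15.56 Y124.72
M3 S499
G01 X49.88 Y124.72 F1639
G01 X49.88 Y71.67
G01 X15.56 Y71.67
G01 X15.56 Y124.72
M5
G0 X57.91 Y93.86
M3 S154
G01 X141.48 Y93.86 F3133
G01 X141.48 Y31.31
G01 X57.91 Y31.31
G01 X57.91 Y93.86
M5
G0 X120.24 Y86.87
M3 S154
G01 X32.01 Y116.36 F3133
G01 X27.23 Y42.30
G01 X12.04 Y73.01
G01 X69.38 Y68.52
G01 X65.56 Y20.47
M5
G0 X0.00 Y0.00

1 u = 1 mm; y_m = 153.59 − y.

[1] `<polygon>` rectangle, #008000→score S499 F1639: (15.56,124.72) → (49.88,124.72) → (49.88,71.67) → (15.56,71.67) → (15.56,124.72) (closed)

[2] `<polygon>` rectangle, #0000ff→engrave S154 F3133: (57.91,93.86) → (141.48,93.86) → (141.48,31.31) → (57.91,31.31) → (57.91,93.86) (closed)

[3] `<polyline>` open polyline, #0000ff→engrave S154 F3133: (120.24,86.87) → (32.01,116.36) → (27.23,42.30) → (12.04,73.01) → (69.38,68.52) → (65.56,20.47)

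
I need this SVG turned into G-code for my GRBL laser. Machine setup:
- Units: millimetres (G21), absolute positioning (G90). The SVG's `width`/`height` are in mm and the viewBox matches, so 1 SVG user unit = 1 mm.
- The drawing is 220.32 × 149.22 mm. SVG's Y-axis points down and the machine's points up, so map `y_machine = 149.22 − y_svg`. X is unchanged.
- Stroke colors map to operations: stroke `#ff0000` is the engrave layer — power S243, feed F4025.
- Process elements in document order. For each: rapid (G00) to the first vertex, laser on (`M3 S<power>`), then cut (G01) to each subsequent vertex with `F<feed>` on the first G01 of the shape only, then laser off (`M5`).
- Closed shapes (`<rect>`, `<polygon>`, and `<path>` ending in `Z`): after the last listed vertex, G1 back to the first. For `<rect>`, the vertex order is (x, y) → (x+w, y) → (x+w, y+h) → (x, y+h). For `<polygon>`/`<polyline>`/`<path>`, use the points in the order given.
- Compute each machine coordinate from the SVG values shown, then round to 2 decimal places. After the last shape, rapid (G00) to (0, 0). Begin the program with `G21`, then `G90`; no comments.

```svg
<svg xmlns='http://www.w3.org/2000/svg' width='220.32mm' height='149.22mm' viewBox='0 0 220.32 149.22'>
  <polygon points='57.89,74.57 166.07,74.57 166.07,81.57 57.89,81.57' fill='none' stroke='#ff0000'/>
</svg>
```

Since the viewBox matches the mm dimensions, user units are millimetres directly. The only transform is the Y-flip y_m = 149.22 − y_svg.

Shape 1 is a rectangle drawn with `<polygon>`. Its stroke #ff0000 means engrave at S243, F4025. After flipping Y the toolpath is (57.89,74.65) → (166.07,74.65) → (166.07,67.65) → (57.89,67.65) → (57.89,74.65), returning to the start.

G21
G90
G00 X57.89 Y74.65
M3 S243
G01 X166.07 Y74.65 F4025
G01 X166.07 Y67.65
G01 X57.89 Y67.65
G01 X57.89 Y74.65
M5
G00 X0.00 Y0.00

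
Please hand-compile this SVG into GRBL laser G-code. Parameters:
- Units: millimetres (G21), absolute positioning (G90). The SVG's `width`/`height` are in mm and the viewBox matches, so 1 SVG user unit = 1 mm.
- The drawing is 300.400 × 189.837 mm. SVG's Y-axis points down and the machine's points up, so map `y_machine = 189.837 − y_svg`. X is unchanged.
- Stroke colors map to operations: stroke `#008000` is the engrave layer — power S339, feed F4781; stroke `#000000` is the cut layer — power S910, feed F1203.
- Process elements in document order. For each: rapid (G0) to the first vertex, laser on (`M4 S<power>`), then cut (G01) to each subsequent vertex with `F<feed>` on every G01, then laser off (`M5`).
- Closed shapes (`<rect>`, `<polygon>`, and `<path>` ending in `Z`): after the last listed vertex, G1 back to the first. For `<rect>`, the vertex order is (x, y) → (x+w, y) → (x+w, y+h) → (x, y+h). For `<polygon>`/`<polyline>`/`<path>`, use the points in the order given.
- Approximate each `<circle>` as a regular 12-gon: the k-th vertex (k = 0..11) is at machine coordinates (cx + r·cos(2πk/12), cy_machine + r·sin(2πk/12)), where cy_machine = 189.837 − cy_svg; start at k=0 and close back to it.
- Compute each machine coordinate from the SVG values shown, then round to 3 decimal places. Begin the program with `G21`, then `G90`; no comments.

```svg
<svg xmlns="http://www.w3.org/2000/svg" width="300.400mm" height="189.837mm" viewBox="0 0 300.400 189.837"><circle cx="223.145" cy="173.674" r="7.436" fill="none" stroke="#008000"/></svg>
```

1 u = 1 mm; y_m = 189.837 − y.

[1] `<circle>` circle, #008000→engrave S339 F4781: (230.581,16.163) → (229.585,19.881) → (226.863,22.603) → (223.145,23.599) → (219.427,22.603) → (216.705,19.881) → (215.709,16.163) → (216.705,12.445) → (219.427,9.723) → (223.145,8.727) → (226.863,9.723) → (229.585,12.445) → (230.581,16.163) (closed)

G21
G90
G0 X230.581 Y16.163
M4 S339
G01 X229.585 Y19.881 F4781
G01 X226.863 Y22.603 F4781
G01 X223.145 Y23.599 F4781
G01 X219.427 Y22.603 F4781
G01 X216.705 Y19.881 F4781
G01 X215.709 Y16.163 F4781
G01 X216.705 Y12.445 F4781
G01 X219.427 Y9.723 F4781
G01 X223.145 Y8.727 F4781
G01 X226.863 Y9.723 F4781
G01 X229.585 Y12.445 F4781
G01 X230.581 Y16.163 F4781
M5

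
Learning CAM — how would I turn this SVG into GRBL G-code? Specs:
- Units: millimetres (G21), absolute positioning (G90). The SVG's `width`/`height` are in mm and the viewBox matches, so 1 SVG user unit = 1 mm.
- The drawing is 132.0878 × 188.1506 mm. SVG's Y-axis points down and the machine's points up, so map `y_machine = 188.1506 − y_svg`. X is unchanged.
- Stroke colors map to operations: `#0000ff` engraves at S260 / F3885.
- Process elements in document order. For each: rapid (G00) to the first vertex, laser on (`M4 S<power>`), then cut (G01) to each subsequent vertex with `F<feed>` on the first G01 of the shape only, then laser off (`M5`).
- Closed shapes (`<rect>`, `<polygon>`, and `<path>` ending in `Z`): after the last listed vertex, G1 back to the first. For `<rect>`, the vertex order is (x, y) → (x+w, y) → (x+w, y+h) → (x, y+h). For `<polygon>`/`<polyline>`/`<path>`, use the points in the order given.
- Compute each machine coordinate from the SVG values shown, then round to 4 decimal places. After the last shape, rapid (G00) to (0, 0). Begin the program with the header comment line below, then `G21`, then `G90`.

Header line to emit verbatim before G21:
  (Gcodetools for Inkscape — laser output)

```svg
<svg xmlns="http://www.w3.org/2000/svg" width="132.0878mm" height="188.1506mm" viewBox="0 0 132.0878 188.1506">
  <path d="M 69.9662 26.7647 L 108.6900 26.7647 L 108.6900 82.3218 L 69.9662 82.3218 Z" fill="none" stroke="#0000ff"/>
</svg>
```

viewBox `0 0 132.0878 188.1506` with mm width/height → 1 unit = 1 mm. Flip: y_m = 188.1506 − y_svg.

**Shape 1** — `<path>` rectangle, stroke `#0000ff` → engrave (S260, F3885). Machine vertices: (69.9662,161.3859) → (108.6900,161.3859) → (108.6900,105.8288) → (69.9662,105.8288) → (69.9662,161.3859). Closed: final G1 returns to the first vertex.

(Gcodetools for Inkscape — laser output)
G21
G90
G00 X69.9662 Y161.3859
M4 S260
G01 X108.6900 Y161.3859 F3885
G01 X108.6900 Y105.8288
G01 X69.9662 Y105.8288
G01 X69.9662 Y161.3859
M5
G00 X0.0000 Y0.0000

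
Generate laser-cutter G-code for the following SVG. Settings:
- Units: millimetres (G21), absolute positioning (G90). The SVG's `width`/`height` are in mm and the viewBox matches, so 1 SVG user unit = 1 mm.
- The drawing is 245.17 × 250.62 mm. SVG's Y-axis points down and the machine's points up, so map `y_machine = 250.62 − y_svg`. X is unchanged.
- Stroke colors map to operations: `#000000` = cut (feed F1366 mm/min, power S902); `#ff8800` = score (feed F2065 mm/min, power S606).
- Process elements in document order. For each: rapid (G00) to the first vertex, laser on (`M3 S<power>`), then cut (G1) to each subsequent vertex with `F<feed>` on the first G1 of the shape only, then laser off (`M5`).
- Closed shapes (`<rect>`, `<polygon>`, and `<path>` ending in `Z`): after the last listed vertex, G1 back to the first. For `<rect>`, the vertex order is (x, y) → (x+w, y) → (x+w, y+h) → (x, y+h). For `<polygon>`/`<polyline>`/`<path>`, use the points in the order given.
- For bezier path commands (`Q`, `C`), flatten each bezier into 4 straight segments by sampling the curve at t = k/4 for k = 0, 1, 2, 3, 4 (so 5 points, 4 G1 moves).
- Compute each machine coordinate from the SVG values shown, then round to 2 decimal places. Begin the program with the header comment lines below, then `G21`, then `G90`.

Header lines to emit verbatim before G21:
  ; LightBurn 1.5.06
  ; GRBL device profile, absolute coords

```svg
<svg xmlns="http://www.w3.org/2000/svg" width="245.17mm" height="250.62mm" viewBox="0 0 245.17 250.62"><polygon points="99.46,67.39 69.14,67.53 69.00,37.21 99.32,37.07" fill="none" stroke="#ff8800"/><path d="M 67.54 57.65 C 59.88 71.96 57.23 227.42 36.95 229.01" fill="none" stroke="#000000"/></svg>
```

; LightBurn 1.5.06
; GRBL device profile, absolute coords
G21
G90
G00 X99.46 Y183.23
M3 S606
G1 X69.14 Y183.09 F2065
G1 X69.00 Y213.41
G1 X99.32 Y213.55
G1 X99.46 Y183.23
M5
G00 X67.54 Y192.97
M3 S902
G1 X62.38 Y160.38 F1366
G1 X56.98 Y102.52
G1 X49.21 Y47.04
G1 X36.95 Y21.61
M5

1 u = 1 mm; y_m = 250.62 − y.

[1] `<polygon>` regular polygon, #ff8800→score S606 F2065: (99.46,183.23) → (69.14,183.09) → (69.00,213.41) → (99.32,213.55) → (99.46,183.23) (closed)

[2] `<path>` cubic bezier, #000000→cut S902 F1366: (67.54,192.97) → (62.38,160.38) → (56.98,102.52) → (49.21,47.04) → (36.95,21.61)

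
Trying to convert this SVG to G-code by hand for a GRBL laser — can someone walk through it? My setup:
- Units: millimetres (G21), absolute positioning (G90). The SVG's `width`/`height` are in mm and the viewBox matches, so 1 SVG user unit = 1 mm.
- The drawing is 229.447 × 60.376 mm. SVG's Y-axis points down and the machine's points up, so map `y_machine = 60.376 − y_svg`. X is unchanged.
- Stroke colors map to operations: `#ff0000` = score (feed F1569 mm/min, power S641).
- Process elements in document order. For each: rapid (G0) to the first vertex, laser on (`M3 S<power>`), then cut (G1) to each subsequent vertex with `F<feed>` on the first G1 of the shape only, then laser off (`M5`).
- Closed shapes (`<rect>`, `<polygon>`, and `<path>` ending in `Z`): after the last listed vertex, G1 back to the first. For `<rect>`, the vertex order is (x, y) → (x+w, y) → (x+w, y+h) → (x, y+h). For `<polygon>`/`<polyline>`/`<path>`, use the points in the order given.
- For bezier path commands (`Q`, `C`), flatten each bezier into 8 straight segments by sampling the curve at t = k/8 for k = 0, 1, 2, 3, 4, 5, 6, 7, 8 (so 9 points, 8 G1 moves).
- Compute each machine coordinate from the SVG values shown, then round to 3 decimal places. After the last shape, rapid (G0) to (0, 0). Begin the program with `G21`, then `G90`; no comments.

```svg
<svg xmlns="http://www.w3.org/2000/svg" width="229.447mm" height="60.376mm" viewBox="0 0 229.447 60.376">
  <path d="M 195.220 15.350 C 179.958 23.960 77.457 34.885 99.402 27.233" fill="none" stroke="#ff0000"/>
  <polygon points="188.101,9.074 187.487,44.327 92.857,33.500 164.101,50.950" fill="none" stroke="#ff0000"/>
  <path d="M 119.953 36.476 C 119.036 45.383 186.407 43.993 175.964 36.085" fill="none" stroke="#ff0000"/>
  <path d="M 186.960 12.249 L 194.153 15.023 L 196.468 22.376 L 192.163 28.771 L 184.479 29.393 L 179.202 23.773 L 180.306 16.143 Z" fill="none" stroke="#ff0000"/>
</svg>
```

G21
G90
G0 X195.220 Y45.026
M3 S641
G1 X185.821 Y41.730 F1569
G1 X170.724 Y38.461
G1 X152.409 Y35.465
G1 X133.358 Y32.986
G1 X116.051 Y31.270
G1 X102.969 Y30.561
G1 X96.593 Y31.103
G1 X99.402 Y33.143
M5
G0 X188.101 Y51.302
M3 S641
G1 X187.487 Y16.049 F1569
G1 X92.857 Y26.876
G1 X164.101 Y9.426
G1 X188.101 Y51.302
M5
G0 X119.953 Y23.900
M3 S641
G1 X122.525 Y21.035 F1569
G1 X129.786 Y19.091
G1 X140.026 Y18.024
G1 X151.531 Y17.790
G1 X162.589 Y18.344
G1 X171.489 Y19.641
G1 X176.518 Y21.638
G1 X175.964 Y24.291
M5
G0 X186.960 Y48.127
M3 S641
G1 X194.153 Y45.353 F1569
G1 X196.468 Y38.000
G1 X192.163 Y31.605
G1 X184.479 Y30.983
G1 X179.202 Y36.603
G1 X180.306 Y44.233
G1 X186.960 Y48.127
M5
G0 X0.000 Y0.000

Since the viewBox matches the mm dimensions, user units are millimetres directly. The only transform is the Y-flip y_m = 60.376 − y_svg.

Shape 1 is a cubic bezier drawn with `<path>`. Its stroke #ff0000 means score at S641, F1569. After flipping Y the toolpath is (195.220,45.026) → (185.821,41.730) → (170.724,38.461) → (152.409,35.465) → (133.358,32.986) → (116.051,31.270) → (102.969,30.561) → (96.593,31.103) → (99.402,33.143).

Shape 2 is a closed polygon drawn with `<polygon>`. Its stroke #ff0000 means score at S641, F1569. After flipping Y the toolpath is (188.101,51.302) → (187.487,16.049) → (92.857,26.876) → (164.101,9.426) → (188.101,51.302), returning to the start.

Shape 3 is a cubic bezier drawn with `<path>`. Its stroke #ff0000 means score at S641, F1569. After flipping Y the toolpath is (119.953,23.900) → (122.525,21.035) → (129.786,19.091) → (140.026,18.024) → (151.531,17.790) → (162.589,18.344) → (171.489,19.641) → (176.518,21.638) → (175.964,24.291).

Shape 4 is a regular polygon drawn with `<path>`. Its stroke #ff0000 means score at S641, F1569. After flipping Y the toolpath is (186.960,48.127) → (194.153,45.353) → (196.468,38.000) → (192.163,31.605) → (184.479,30.983) → (179.202,36.603) → (180.306,44.233) → (186.960,48.127), returning to the start.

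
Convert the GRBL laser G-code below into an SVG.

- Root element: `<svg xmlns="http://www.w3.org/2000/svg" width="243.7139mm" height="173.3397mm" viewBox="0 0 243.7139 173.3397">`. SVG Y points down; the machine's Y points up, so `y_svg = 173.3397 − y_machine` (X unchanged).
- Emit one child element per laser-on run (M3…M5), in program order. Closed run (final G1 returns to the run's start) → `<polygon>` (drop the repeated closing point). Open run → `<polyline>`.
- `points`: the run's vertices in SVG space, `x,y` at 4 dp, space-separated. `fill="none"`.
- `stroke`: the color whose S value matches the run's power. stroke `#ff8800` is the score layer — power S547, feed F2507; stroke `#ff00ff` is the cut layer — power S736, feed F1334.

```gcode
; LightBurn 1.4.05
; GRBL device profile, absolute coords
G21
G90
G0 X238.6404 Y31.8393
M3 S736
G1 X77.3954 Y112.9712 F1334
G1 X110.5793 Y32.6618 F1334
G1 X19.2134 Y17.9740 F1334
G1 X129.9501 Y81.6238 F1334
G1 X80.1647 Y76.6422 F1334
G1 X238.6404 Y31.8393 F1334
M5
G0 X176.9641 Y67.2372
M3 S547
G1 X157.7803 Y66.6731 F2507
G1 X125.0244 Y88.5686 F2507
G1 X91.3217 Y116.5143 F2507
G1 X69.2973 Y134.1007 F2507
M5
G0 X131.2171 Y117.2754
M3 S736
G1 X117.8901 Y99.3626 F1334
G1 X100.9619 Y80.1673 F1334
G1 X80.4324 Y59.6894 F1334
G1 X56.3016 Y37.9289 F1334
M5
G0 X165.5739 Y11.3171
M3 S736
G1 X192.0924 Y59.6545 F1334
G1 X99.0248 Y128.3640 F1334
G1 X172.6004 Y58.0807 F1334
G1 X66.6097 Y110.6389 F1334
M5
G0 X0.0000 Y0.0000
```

Each laser-on run becomes one SVG element. Flip Y back into SVG space with y_svg = 173.3397 − y_machine.

Run 1: power S736 maps to stroke `#ff00ff` (cut). The run returns to its start, so emit a `<polygon>` with points (Y-flipped): 238.6404,141.5004 77.3954,60.3685 110.5793,140.6779 19.2134,155.3657 129.9501,91.7159 80.1647,96.6975.

Run 2: S547 ⇒ score layer `#ff8800`. The run is open, so emit a `<polyline>` with points (Y-flipped): 176.9641,106.1025 157.7803,106.6666 125.0244,84.7711 91.3217,56.8254 69.2973,39.2390.

Run 3: the run's S736 means `#ff00ff` (cut). The run is open, so emit a `<polyline>` with points (Y-flipped): 131.2171,56.0643 117.8901,73.9771 100.9619,93.1724 80.4324,113.6503 56.3016,135.4108.

Run 4: power S736 maps to stroke `#ff00ff` (cut). The run is open, so emit a `<polyline>` with points (Y-flipped): 165.5739,162.0226 192.0924,113.6852 99.0248,44.9757 172.6004,115.2590 66.6097,62.7008.

<svg xmlns="http://www.w3.org/2000/svg" width="243.7139mm" height="173.3397mm" viewBox="0 0 243.7139 173.3397">
  <polygon points="238.6404,141.5004 77.3954,60.3685 110.5793,140.6779 19.2134,155.3657 129.9501,91.7159 80.1647,96.6975" fill="none" stroke="#ff00ff"/>
  <polyline points="176.9641,106.1025 157.7803,106.6666 125.0244,84.7711 91.3217,56.8254 69.2973,39.2390" fill="none" stroke="#ff8800"/>
  <polyline points="131.2171,56.0643 117.8901,73.9771 100.9619,93.1724 80.4324,113.6503 56.3016,135.4108" fill="none" stroke="#ff00ff"/>
  <polyline points="165.5739,162.0226 192.0924,113.6852 99.0248,44.9757 172.6004,115.2590 66.6097,62.7008" fill="none" stroke="#ff00ff"/>
</svg>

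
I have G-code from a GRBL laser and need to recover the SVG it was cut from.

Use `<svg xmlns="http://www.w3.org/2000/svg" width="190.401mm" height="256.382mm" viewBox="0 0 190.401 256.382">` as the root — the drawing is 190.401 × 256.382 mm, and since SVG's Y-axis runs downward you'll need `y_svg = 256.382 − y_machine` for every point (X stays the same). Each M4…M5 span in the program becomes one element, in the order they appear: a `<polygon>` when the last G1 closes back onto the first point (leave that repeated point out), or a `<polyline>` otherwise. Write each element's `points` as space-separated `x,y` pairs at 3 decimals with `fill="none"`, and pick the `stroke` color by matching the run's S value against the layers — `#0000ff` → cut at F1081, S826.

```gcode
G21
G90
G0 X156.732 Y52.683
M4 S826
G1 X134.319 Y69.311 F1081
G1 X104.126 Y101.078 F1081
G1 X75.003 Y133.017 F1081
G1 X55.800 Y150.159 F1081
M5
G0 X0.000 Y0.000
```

Each laser-on run becomes one SVG element. Flip Y back into SVG space with y_svg = 256.382 − y_machine. Every run uses S826, so all elements get stroke `#0000ff` (cut).

Run 1: The run is open, so emit a `<polyline>` with points (Y-flipped): 156.732,203.699 134.319,187.071 104.126,155.304 75.003,123.365 55.800,106.223.

<svg xmlns="http://www.w3.org/2000/svg" width="190.401mm" height="256.382mm" viewBox="0 0 190.401 256.382">
  <polyline points="156.732,203.699 134.319,187.071 104.126,155.304 75.003,123.365 55.800,106.223" fill="none" stroke="#0000ff"/>
</svg>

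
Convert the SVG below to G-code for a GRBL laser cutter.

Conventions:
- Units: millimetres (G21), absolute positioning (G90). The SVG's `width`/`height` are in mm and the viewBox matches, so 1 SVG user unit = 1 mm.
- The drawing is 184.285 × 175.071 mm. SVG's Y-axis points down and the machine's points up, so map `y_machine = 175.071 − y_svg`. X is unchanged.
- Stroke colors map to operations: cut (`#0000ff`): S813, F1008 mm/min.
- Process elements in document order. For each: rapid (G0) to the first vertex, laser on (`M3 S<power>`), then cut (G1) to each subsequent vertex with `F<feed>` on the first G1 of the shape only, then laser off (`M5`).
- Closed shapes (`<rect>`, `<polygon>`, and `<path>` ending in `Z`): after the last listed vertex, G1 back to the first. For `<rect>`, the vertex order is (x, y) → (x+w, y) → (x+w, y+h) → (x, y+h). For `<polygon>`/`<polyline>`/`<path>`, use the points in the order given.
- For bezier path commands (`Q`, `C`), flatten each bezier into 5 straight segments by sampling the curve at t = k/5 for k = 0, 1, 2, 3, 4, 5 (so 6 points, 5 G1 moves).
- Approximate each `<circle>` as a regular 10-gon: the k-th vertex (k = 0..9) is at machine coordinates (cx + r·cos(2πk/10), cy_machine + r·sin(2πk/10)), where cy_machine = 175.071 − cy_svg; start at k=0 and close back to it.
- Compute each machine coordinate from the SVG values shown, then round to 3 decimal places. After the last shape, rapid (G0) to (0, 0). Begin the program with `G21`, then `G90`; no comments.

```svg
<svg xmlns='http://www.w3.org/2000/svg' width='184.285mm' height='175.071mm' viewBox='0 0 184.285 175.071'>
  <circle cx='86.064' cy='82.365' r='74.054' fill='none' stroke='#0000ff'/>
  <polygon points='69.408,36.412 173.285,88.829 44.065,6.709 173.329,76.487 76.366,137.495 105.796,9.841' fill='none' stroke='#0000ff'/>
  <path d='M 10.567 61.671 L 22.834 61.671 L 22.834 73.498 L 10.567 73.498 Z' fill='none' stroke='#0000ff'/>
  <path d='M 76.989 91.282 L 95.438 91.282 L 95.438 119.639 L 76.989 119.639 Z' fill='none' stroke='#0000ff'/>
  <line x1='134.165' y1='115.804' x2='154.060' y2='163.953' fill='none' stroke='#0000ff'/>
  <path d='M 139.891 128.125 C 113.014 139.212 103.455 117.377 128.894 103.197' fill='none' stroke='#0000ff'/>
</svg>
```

Since the viewBox matches the mm dimensions, user units are millimetres directly. The only transform is the Y-flip y_m = 175.071 − y_svg.

Shape 1 is a circle drawn with `<circle>`. Its stroke #0000ff means cut at S813, F1008. After flipping Y the toolpath is (160.118,92.706) → (145.975,136.234) → (108.948,163.136) → (63.180,163.136) → (26.153,136.234) → (12.010,92.706) → (26.153,49.178) → (63.180,22.276) → (108.948,22.276) → (145.975,49.178) → (160.118,92.706), returning to the start.

Shape 2 is a closed polygon drawn with `<polygon>`. Its stroke #0000ff means cut at S813, F1008. After flipping Y the toolpath is (69.408,138.659) → (173.285,86.242) → (44.065,168.362) → (173.329,98.584) → (76.366,37.576) → (105.796,165.230) → (69.408,138.659), returning to the start.

Shape 3 is a rectangle drawn with `<path>`. Its stroke #0000ff means cut at S813, F1008. After flipping Y the toolpath is (10.567,113.400) → (22.834,113.400) → (22.834,101.573) → (10.567,101.573) → (10.567,113.400), returning to the start.

Shape 4 is a rectangle drawn with `<path>`. Its stroke #0000ff means cut at S813, F1008. After flipping Y the toolpath is (76.989,83.789) → (95.438,83.789) → (95.438,55.432) → (76.989,55.432) → (76.989,83.789), returning to the start.

Shape 5 is a line segment drawn with `<line>`. Its stroke #0000ff means cut at S813, F1008. After flipping Y the toolpath is (134.165,59.267) → (154.060,11.118).

Shape 6 is a cubic bezier drawn with `<path>`. Its stroke #0000ff means cut at S813, F1008. After flipping Y the toolpath is (139.891,46.946) → (125.984,43.920) → (117.083,46.847) → (114.035,53.781) → (117.689,62.772) → (128.894,71.874).

G21
G90
G0 X160.118 Y92.706
M3 S813
G1 X145.975 Y136.234 F1008
G1 X108.948 Y163.136
G1 X63.180 Y163.136
G1 X26.153 Y136.234
G1 X12.010 Y92.706
G1 X26.153 Y49.178
G1 X63.180 Y22.276
G1 X108.948 Y22.276
G1 X145.975 Y49.178
G1 X160.118 Y92.706
M5
G0 X69.408 Y138.659
M3 S813
G1 X173.285 Y86.242 F1008
G1 X44.065 Y168.362
G1 X173.329 Y98.584
G1 X76.366 Y37.576
G1 X105.796 Y165.230
G1 X69.408 Y138.659
M5
G0 X10.567 Y113.400
M3 S813
G1 X22.834 Y113.400 F1008
G1 X22.834 Y101.573
G1 X10.567 Y101.573
G1 X10.567 Y113.400
M5
G0 X76.989 Y83.789
M3 S813
G1 X95.438 Y83.789 F1008
G1 X95.438 Y55.432
G1 X76.989 Y55.432
G1 X76.989 Y83.789
M5
G0 X134.165 Y59.267
M3 S813
G1 X154.060 Y11.118 F1008
M5
G0 X139.891 Y46.946
M3 S813
G1 X125.984 Y43.920 F1008
G1 X117.083 Y46.847
G1 X114.035 Y53.781
G1 X117.689 Y62.772
G1 X128.894 Y71.874
M5
G0 X0.000 Y0.000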